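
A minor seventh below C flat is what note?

Db

A seventh below C lands on the letter D.
A minor seventh spans 10 semitones, so Cb moves to pitch class 1. On the letter D that is Db.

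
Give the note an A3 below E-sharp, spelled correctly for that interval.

E down a major third is C, so the target letter is C.
From E#, an augmented third is 5 semitones down: C.

C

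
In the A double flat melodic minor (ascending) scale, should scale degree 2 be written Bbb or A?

Bbb

Each scale degree takes a distinct letter name. Degree 2 of a scale on A must use the letter B.
Bbb and A are enharmonically the same pitch, but only Bbb uses the letter B, so it is the correct spelling here.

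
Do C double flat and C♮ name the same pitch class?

No

Two spellings are enharmonically equivalent only if they share a pitch class.
Here Cbb → 10, C → 0; 0 ≠ 10, so they are not.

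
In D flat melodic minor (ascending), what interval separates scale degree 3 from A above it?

augmented third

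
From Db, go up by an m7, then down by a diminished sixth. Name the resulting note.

A minor seventh up from Db is Cb (letter C, 10 semitones up).
A diminished sixth down from Cb is E (letter E, 7 semitones down).

E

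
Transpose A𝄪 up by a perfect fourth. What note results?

D##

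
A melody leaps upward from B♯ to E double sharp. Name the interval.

The letter names run B→E, a span of 3 letter steps, so the interval is some kind of fourth.
B# to E## is 6 semitones. A perfect fourth is 5, so 6 makes it augmented.

augmented fourth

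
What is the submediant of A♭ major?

F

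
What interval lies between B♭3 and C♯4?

augmented second

The letter names run B→C, a span of 1 letter step, so the interval is some kind of second.
Bb to C# is 3 semitones. A major second is 2, so 3 makes it augmented.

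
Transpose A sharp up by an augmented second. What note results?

B##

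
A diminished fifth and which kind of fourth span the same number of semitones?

augmented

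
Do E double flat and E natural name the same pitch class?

Two spellings are enharmonically equivalent only if they share a pitch class.
Here Ebb → 2, E → 4; 2 ≠ 4, so they are not.

No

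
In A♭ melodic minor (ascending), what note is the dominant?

Degree 5 takes the letter 4 steps above A, which is E.
In melodic minor (ascending), degree 5 sits 7 semitones above the tonic. Ab + 7 semitones is pitch class 3, spelled on E as Eb.

Eb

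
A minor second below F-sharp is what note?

E#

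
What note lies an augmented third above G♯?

B##

A third above G lands on the letter B.
An augmented third spans 5 semitones, so G# moves to pitch class 1. On the letter B that is B##.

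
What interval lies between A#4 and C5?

diminished third

The letter names run A→C, a span of 2 letter steps, so the interval is some kind of third.
A# to C is 2 semitones. A major third is 4, so 2 makes it diminished.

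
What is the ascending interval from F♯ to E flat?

diminished seventh

The letter names run F→E, a span of 6 letter steps, so the interval is some kind of seventh.
F# to Eb is 9 semitones. A major seventh is 11, so 9 makes it diminished.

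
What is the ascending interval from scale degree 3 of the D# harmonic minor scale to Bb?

diminished fourth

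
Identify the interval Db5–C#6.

Counting letters D–E–F–G–A–B–C gives a seventh.
Db→C# = 12 semitones, 1 wider than the major seventh (11), so augmented.

augmented seventh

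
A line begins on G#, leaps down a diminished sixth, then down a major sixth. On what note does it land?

D##

A diminished sixth down from G# is B## (letter B, 7 semitones down).
A major sixth down from B## is D## (letter D, 9 semitones down).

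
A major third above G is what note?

B

G up a major third is B, so the target letter is B.
From G, a major third is 4 semitones up: B.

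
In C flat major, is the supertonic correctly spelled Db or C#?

Each scale degree takes a distinct letter name. Degree 2 of a scale on C must use the letter D.
Db and C# are enharmonically the same pitch, but only Db uses the letter D, so it is the correct spelling here.

Db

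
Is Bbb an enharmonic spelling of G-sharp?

No

Two spellings are enharmonically equivalent only if they share a pitch class.
Here Bbb → 9, G# → 8; 8 ≠ 9, so they are not.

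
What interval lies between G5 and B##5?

doubly augmented third

The letter names run G→B, a span of 2 letter steps, so the interval is some kind of third.
G to B## is 6 semitones. A major third is 4, so 6 makes it doubly augmented.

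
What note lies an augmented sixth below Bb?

A sixth below B lands on the letter D.
An augmented sixth spans 10 semitones, so Bb moves to pitch class 0. On the letter D that is Dbb.

Dbb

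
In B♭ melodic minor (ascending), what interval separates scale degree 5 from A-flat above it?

minor third

Scale degree 5 of Bb melodic minor (ascending) is F.
F up to Ab: letters F→A make it a third; 3 semitones makes it minor.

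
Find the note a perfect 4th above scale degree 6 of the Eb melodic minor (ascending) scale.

Scale degree 6 of Eb melodic minor (ascending) is C.
A perfect fourth (5 semitones) above C lands on the letter F, giving F.

F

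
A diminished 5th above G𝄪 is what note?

A fifth above G lands on the letter D.
A diminished fifth spans 6 semitones, so G## moves to pitch class 3. On the letter D that is D#.

D#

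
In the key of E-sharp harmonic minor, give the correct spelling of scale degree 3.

G#

Degree 3 takes the letter 2 steps above E, which is G.
In harmonic minor, degree 3 sits 3 semitones above the tonic. E# + 3 semitones is pitch class 8, spelled on G as G#.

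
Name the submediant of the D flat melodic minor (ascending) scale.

Bb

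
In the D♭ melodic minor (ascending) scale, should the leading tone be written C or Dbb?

C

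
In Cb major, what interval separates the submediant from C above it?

major third

The submediant of Cb major is Ab.
Ab up to C: letters A→C make it a third; 4 semitones makes it major.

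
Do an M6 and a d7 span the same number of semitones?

A major sixth spans 9 semitones; a diminished seventh spans 9.
They are enharmonically equivalent.

Yes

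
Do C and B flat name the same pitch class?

C is pitch class 0; Bb is pitch class 10.
The pitch classes differ (0 vs. 10), so they are not enharmonic equivalents.

No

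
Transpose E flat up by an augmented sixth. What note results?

E up a major sixth is C#, so the target letter is C.
From Eb, an augmented sixth is 10 semitones up: C#.

C#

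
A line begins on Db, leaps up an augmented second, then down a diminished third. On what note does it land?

An augmented second up from Db is E (letter E, 3 semitones up).
A diminished third down from E is C## (letter C, 2 semitones down).

C##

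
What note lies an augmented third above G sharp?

A third above G lands on the letter B.
An augmented third spans 5 semitones, so G# moves to pitch class 1. On the letter B that is B##.

B##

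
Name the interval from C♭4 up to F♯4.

doubly augmented fourth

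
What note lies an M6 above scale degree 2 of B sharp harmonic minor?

Scale degree 2 of B# harmonic minor is C##.
A major sixth (9 semitones) above C## lands on the letter A, giving A##.

A##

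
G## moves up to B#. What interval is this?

minor third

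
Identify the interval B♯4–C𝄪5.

major second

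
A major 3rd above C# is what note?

C up a major third is E, so the target letter is E.
From C#, a major third is 4 semitones up: E#.

E#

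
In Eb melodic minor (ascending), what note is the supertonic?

F

The Eb melodic minor (ascending) scale runs Eb F Gb Ab Bb C D.
Degree 2 is F.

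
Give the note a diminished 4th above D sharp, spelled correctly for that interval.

G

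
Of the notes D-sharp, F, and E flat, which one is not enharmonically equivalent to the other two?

In 12-tone equal temperament, enharmonic equivalents share a pitch class. D# is pitch class 3; F is pitch class 5; Eb is pitch class 3.
D# and Eb share pitch class 3, while F is pitch class 5.

F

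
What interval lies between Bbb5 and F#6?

doubly augmented fifth

The letter names run B→F, a span of 4 letter steps, so the interval is some kind of fifth.
Bbb to F# is 9 semitones. A perfect fifth is 7, so 9 makes it doubly augmented.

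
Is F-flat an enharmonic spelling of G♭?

Fb is pitch class 4; Gb is pitch class 6.
The pitch classes differ (4 vs. 6), so they are not enharmonic equivalents.

No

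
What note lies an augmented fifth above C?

G#

A fifth above C lands on the letter G.
An augmented fifth spans 8 semitones, so C moves to pitch class 8. On the letter G that is G#.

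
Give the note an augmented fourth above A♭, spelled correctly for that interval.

D

A up a perfect fourth is D, so the target letter is D.
From Ab, an augmented fourth is 6 semitones up: D.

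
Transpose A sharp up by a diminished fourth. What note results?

D

A fourth above A lands on the letter D.
A diminished fourth spans 4 semitones, so A# moves to pitch class 2. On the letter D that is D.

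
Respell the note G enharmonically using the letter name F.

F##

G is pitch class 7. The letter F alone is pitch class 5.
To reach pitch class 7 from F requires an offset of +2 semitones, i.e. double sharp: F##.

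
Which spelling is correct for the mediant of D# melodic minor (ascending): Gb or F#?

F#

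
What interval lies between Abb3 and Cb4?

Counting letters A–B–C gives a third.
Abb→Cb = 4 semitones, exactly the major third.

major third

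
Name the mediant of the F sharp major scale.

A#

The F# major scale runs F# G# A# B C# D# E#.
Degree 3 is A#.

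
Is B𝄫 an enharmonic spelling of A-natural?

Yes

Bbb = pitch class 9 and A = pitch class 9 — the same pitch class, so they are enharmonic equivalents.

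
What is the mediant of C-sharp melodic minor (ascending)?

E

The C# melodic minor (ascending) scale runs C# D# E F# G# A# B#.
Degree 3 is E.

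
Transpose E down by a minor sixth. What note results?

G#

A sixth below E lands on the letter G.
A minor sixth spans 8 semitones, so E moves to pitch class 8. On the letter G that is G#.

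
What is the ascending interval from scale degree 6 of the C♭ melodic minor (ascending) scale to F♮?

major sixth

Scale degree 6 of Cb melodic minor (ascending) is Ab.
Ab up to F: letters A→F make it a sixth; 9 semitones makes it major.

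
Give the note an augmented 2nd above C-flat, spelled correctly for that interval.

C up a major second is D, so the target letter is D.
From Cb, an augmented second is 3 semitones up: D.

D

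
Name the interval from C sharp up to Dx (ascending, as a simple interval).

The letter names run C→D, a span of 1 letter step, so the interval is some kind of second.
C# to D## is 3 semitones. A major second is 2, so 3 makes it augmented.

augmented second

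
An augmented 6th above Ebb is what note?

C

E up a major sixth is C#, so the target letter is C.
From Ebb, an augmented sixth is 10 semitones up: C.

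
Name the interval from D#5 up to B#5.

major sixth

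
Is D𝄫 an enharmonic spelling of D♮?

No

Two spellings are enharmonically equivalent only if they share a pitch class.
Here Dbb → 0, D → 2; 0 ≠ 2, so they are not.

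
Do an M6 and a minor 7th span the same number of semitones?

A major sixth spans 9 semitones; a minor seventh spans 10.
The spans differ, so they are not enharmonic equivalents.

No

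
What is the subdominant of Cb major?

The Cb major scale runs Cb Db Eb Fb Gb Ab Bb.
Degree 4 is Fb.

Fb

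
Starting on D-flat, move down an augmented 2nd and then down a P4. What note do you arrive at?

Gbb

An augmented second down from Db is Cbb (letter C, 3 semitones down).
A perfect fourth down from Cbb is Gbb (letter G, 5 semitones down).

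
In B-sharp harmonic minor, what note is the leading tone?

Degree 7 takes the letter 6 steps above B, which is A.
In harmonic minor, degree 7 sits 11 semitones above the tonic. B# + 11 semitones is pitch class 11, spelled on A as A##.

A##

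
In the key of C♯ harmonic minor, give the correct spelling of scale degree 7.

Degree 7 takes the letter 6 steps above C, which is B.
In harmonic minor, degree 7 sits 11 semitones above the tonic. C# + 11 semitones is pitch class 0, spelled on B as B#.

B#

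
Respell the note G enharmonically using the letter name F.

Plain F sits 2 semitones below G, so on the letter F the same pitch needs a double sharp: F##.

F##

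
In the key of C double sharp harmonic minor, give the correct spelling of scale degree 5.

G##

Degree 5 takes the letter 4 steps above C, which is G.
In harmonic minor, degree 5 sits 7 semitones above the tonic. C## + 7 semitones is pitch class 9, spelled on G as G##.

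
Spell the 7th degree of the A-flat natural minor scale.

Gb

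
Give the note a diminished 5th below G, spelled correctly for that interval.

A fifth below G lands on the letter C.
A diminished fifth spans 6 semitones, so G moves to pitch class 1. On the letter C that is C#.

C#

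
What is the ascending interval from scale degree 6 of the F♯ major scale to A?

Scale degree 6 of F# major is D#.
D# up to A: letters D→A make it a fifth; 6 semitones makes it diminished.

diminished fifth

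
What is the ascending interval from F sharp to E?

The letter names run F→E, a span of 6 letter steps, so the interval is some kind of seventh.
F# to E is 10 semitones. A major seventh is 11, so 10 makes it minor.

minor seventh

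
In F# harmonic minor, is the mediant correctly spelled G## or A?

A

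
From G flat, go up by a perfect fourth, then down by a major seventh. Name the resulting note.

A perfect fourth up from Gb is Cb (letter C, 5 semitones up).
A major seventh down from Cb is Dbb (letter D, 11 semitones down).

Dbb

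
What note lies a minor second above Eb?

E up a major second is F#, so the target letter is F.
From Eb, a minor second is 1 semitone up: Fb.

Fb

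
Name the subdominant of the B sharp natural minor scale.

E#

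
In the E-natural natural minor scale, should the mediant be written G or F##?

G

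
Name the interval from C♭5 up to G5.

Counting letters C–D–E–F–G gives a fifth.
Cb→G = 8 semitones, 1 wider than the perfect fifth (7), so augmented.

augmented fifth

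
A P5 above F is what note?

F up a perfect fifth is C, so the target letter is C.
From F, a perfect fifth is 7 semitones up: C.

C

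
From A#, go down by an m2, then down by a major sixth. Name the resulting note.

B#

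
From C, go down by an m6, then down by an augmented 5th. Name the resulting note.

Ab

A minor sixth down from C is E (letter E, 8 semitones down).
An augmented fifth down from E is Ab (letter A, 8 semitones down).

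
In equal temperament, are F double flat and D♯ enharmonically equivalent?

Yes

Fbb is pitch class 3; D# is pitch class 3.
All spellings map to pitch class 3, so they are enharmonically equivalent.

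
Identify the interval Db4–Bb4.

The letter names run D→B, a span of 5 letter steps, so the interval is some kind of sixth.
Db to Bb is 9 semitones. A major sixth is 9, so 9 makes it major.

major sixth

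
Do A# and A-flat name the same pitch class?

No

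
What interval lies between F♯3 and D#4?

major sixth

Counting letters F–G–A–B–C–D gives a sixth.
F#→D# = 9 semitones, exactly the major sixth.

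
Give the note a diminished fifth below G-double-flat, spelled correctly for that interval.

Cb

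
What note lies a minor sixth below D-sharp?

D down a major sixth is F, so the target letter is F.
From D#, a minor sixth is 8 semitones down: F##.

F##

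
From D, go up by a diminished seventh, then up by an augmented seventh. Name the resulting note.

A diminished seventh up from D is Cb (letter C, 9 semitones up).
An augmented seventh up from Cb is B (letter B, 12 semitones up).

B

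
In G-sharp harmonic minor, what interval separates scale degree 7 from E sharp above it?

Scale degree 7 of G# harmonic minor is F##.
F## up to E#: letters F→E make it a seventh; 10 semitones makes it minor.

minor seventh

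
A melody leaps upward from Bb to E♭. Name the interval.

Counting letters B–C–D–E gives a fourth.
Bb→Eb = 5 semitones, exactly the perfect fourth.

perfect fourth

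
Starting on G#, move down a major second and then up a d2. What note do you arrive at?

A major second down from G# is F# (letter F, 2 semitones down).
A diminished second up from F# is Gb (letter G, 0 semitones up).

Gb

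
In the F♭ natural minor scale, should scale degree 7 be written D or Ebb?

Each scale degree takes a distinct letter name. Degree 7 of a scale on F must use the letter E.
Ebb and D are enharmonically the same pitch, but only Ebb uses the letter E, so it is the correct spelling here.

Ebb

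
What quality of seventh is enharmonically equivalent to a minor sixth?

A minor sixth spans 8 semitones.
A seventh spanning 8 semitones is doubly diminished (the major seventh is 11).

doubly diminished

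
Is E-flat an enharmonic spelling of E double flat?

Two spellings are enharmonically equivalent only if they share a pitch class.
Here Eb → 3, Ebb → 2; 2 ≠ 3, so they are not.

No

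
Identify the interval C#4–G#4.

perfect fifth

Counting letters C–D–E–F–G gives a fifth.
C#→G# = 7 semitones, exactly the perfect fifth.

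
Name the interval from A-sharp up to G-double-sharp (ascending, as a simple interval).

The letter names run A→G, a span of 6 letter steps, so the interval is some kind of seventh.
A# to G## is 11 semitones. A major seventh is 11, so 11 makes it major.

major seventh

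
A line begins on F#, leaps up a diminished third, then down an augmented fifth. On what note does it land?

Dbb

A diminished third up from F# is Ab (letter A, 2 semitones up).
An augmented fifth down from Ab is Dbb (letter D, 8 semitones down).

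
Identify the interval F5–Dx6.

The letter names run F→D, a span of 5 letter steps, so the interval is some kind of sixth.
F to D## is 11 semitones. A major sixth is 9, so 11 makes it doubly augmented.

doubly augmented sixth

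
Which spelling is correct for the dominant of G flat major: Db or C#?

Each scale degree takes a distinct letter name. Degree 5 of a scale on G must use the letter D.
Db and C# are enharmonically the same pitch, but only Db uses the letter D, so it is the correct spelling here.

Db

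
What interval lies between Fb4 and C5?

The letter names run F→C, a span of 4 letter steps, so the interval is some kind of fifth.
Fb to C is 8 semitones. A perfect fifth is 7, so 8 makes it augmented.

augmented fifth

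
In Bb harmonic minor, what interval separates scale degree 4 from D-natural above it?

major seventh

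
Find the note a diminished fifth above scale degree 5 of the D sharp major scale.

Scale degree 5 of D# major is A#.
A diminished fifth (6 semitones) above A# lands on the letter E, giving E.

E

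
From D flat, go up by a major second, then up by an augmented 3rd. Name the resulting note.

A major second up from Db is Eb (letter E, 2 semitones up).
An augmented third up from Eb is G# (letter G, 5 semitones up).

G#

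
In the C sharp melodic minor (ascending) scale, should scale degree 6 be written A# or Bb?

Each scale degree takes a distinct letter name. Degree 6 of a scale on C must use the letter A.
A# and Bb are enharmonically the same pitch, but only A# uses the letter A, so it is the correct spelling here.

A#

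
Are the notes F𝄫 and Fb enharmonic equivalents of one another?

No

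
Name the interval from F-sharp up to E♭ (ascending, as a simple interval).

diminished seventh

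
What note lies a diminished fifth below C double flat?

Fb

A fifth below C lands on the letter F.
A diminished fifth spans 6 semitones, so Cbb moves to pitch class 4. On the letter F that is Fb.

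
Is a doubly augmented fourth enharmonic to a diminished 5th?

A doubly augmented fourth spans 7 semitones; a diminished fifth spans 6.
The spans differ, so they are not enharmonic equivalents.

No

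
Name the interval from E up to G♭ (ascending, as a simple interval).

Counting letters E–F–G gives a third.
E→Gb = 2 semitones, 2 narrower than the major third (4), so diminished.

diminished third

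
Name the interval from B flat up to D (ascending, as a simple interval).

major third

Counting letters B–C–D gives a third.
Bb→D = 4 semitones, exactly the major third.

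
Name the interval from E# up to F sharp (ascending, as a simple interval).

minor second

The letter names run E→F, a span of 1 letter step, so the interval is some kind of second.
E# to F# is 1 semitone. A major second is 2, so 1 makes it minor.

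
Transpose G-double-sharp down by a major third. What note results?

E#

G down a major third is Eb, so the target letter is E.
From G##, a major third is 4 semitones down: E#.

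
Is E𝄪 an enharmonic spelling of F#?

Yes

E## = pitch class 6 and F# = pitch class 6 — the same pitch class, so they are enharmonic equivalents.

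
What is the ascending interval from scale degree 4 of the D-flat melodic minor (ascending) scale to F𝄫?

diminished seventh

Scale degree 4 of Db melodic minor (ascending) is Gb.
Gb up to Fbb: letters G→F make it a seventh; 9 semitones makes it diminished.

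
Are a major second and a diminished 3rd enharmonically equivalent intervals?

A major second spans 2 semitones; a diminished third spans 2.
They are enharmonically equivalent.

Yes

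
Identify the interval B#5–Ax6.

major seventh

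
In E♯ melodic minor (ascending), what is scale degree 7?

D##

Degree 7 takes the letter 6 steps above E, which is D.
In melodic minor (ascending), degree 7 sits 11 semitones above the tonic. E# + 11 semitones is pitch class 4, spelled on D as D##.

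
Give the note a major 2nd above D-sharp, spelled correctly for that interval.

D up a major second is E, so the target letter is E.
From D#, a major second is 2 semitones up: E#.

E#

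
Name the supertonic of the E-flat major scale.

F

Degree 2 takes the letter 1 step above E, which is F.
In major, degree 2 sits 2 semitones above the tonic. Eb + 2 semitones is pitch class 5, spelled on F as F.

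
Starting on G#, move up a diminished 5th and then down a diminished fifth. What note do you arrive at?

G#

A diminished fifth up from G# is D (letter D, 6 semitones up).
A diminished fifth down from D is G# (letter G, 6 semitones down).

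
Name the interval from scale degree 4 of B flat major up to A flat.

perfect fourth

Scale degree 4 of Bb major is Eb.
Eb up to Ab: letters E→A make it a fourth; 5 semitones makes it perfect.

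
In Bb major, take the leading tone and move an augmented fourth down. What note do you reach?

Eb

The leading tone of Bb major is A.
An augmented fourth (6 semitones) below A lands on the letter E, giving Eb.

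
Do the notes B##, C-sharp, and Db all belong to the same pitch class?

Yes

B## = pitch class 1 and C# = pitch class 1 and Db = pitch class 1 — the same pitch class, so they are enharmonic equivalents.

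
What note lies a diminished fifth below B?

B down a perfect fifth is E, so the target letter is E.
From B, a diminished fifth is 6 semitones down: E#.

E#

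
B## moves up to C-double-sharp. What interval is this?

Counting letters B–C gives a second.
B##→C## = 1 semitone, 1 narrower than the major second (2), so minor.

minor second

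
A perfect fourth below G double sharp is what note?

G down a perfect fourth is D, so the target letter is D.
From G##, a perfect fourth is 5 semitones down: D##.

D##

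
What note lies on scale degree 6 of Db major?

Bb

Degree 6 takes the letter 5 steps above D, which is B.
In major, degree 6 sits 9 semitones above the tonic. Db + 9 semitones is pitch class 10, spelled on B as Bb.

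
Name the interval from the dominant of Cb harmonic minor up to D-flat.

The dominant of Cb harmonic minor is Gb.
Gb up to Db: letters G→D make it a fifth; 7 semitones makes it perfect.

perfect fifth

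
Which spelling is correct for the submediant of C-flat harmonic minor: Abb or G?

Abb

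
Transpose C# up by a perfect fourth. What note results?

C up a perfect fourth is F, so the target letter is F.
From C#, a perfect fourth is 5 semitones up: F#.

F#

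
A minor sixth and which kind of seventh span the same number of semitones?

A minor sixth spans 8 semitones.
A seventh spanning 8 semitones is doubly diminished (the major seventh is 11).

doubly diminished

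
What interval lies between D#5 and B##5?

Counting letters D–E–F–G–A–B gives a sixth.
D#→B## = 10 semitones, 1 wider than the major sixth (9), so augmented.

augmented sixth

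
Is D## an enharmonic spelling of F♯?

No

Two spellings are enharmonically equivalent only if they share a pitch class.
Here D## → 4, F# → 6; 4 ≠ 6, so they are not.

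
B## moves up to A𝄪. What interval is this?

minor seventh

Counting letters B–C–D–E–F–G–A gives a seventh.
B##→A## = 10 semitones, 1 narrower than the major seventh (11), so minor.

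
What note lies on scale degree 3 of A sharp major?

Degree 3 takes the letter 2 steps above A, which is C.
In major, degree 3 sits 4 semitones above the tonic. A# + 4 semitones is pitch class 2, spelled on C as C##.

C##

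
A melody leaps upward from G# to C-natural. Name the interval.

diminished fourth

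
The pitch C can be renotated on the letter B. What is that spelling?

Plain B sits 1 semitone below C, so on the letter B the same pitch needs a sharp: B#.

B#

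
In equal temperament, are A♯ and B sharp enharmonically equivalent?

No

Two spellings are enharmonically equivalent only if they share a pitch class.
Here A# → 10, B# → 0; 0 ≠ 10, so they are not.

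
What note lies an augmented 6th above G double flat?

Eb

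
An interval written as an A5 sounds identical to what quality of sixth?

An augmented fifth spans 8 semitones.
A sixth spanning 8 semitones is minor (the major sixth is 9).

minor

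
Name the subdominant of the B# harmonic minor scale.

E#

The B# harmonic minor scale runs B# C## D# E# F## G# A##.
Degree 4 is E#.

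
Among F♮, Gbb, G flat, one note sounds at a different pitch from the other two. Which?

Gb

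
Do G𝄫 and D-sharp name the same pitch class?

No

Gbb is pitch class 5; D# is pitch class 3.
The pitch classes differ (5 vs. 3), so they are not enharmonic equivalents.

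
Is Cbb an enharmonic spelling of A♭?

No

Two spellings are enharmonically equivalent only if they share a pitch class.
Here Cbb → 10, Ab → 8; 8 ≠ 10, so they are not.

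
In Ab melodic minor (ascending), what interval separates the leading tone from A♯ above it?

The leading tone of Ab melodic minor (ascending) is G.
G up to A#: letters G→A make it a second; 3 semitones makes it augmented.

augmented second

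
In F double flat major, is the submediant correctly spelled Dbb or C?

Each scale degree takes a distinct letter name. Degree 6 of a scale on F must use the letter D.
Dbb and C are enharmonically the same pitch, but only Dbb uses the letter D, so it is the correct spelling here.

Dbb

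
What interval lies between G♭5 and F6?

The letter names run G→F, a span of 6 letter steps, so the interval is some kind of seventh.
Gb to F is 11 semitones. A major seventh is 11, so 11 makes it major.

major seventh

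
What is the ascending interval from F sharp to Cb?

The letter names run F→C, a span of 4 letter steps, so the interval is some kind of fifth.
F# to Cb is 5 semitones. A perfect fifth is 7, so 5 makes it doubly diminished.

doubly diminished fifth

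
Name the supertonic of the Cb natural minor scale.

Db

The Cb natural minor scale runs Cb Db Ebb Fb Gb Abb Bbb.
Degree 2 is Db.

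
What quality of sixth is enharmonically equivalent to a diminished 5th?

A diminished fifth spans 6 semitones.
A sixth spanning 6 semitones is doubly diminished (the major sixth is 9).

doubly diminished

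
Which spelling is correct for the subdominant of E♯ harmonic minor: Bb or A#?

Each scale degree takes a distinct letter name. Degree 4 of a scale on E must use the letter A.
A# and Bb are enharmonically the same pitch, but only A# uses the letter A, so it is the correct spelling here.

A#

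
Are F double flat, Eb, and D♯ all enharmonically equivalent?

Fbb is pitch class 3; Eb is pitch class 3; D# is pitch class 3.
All spellings map to pitch class 3, so they are enharmonically equivalent.

Yes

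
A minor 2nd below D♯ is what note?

C##

A second below D lands on the letter C.
A minor second spans 1 semitone, so D# moves to pitch class 2. On the letter C that is C##.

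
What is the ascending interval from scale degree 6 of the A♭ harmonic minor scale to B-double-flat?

perfect fourth

Scale degree 6 of Ab harmonic minor is Fb.
Fb up to Bbb: letters F→B make it a fourth; 5 semitones makes it perfect.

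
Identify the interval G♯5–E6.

Counting letters G–A–B–C–D–E gives a sixth.
G#→E = 8 semitones, 1 narrower than the major sixth (9), so minor.

minor sixth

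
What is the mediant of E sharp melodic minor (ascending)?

Degree 3 takes the letter 2 steps above E, which is G.
In melodic minor (ascending), degree 3 sits 3 semitones above the tonic. E# + 3 semitones is pitch class 8, spelled on G as G#.

G#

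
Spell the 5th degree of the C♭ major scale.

Degree 5 takes the letter 4 steps above C, which is G.
In major, degree 5 sits 7 semitones above the tonic. Cb + 7 semitones is pitch class 6, spelled on G as Gb.

Gb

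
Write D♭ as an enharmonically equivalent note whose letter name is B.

B##

Db is pitch class 1. The letter B alone is pitch class 11.
To reach pitch class 1 from B requires an offset of +2 semitones, i.e. double sharp: B##.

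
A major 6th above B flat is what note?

A sixth above B lands on the letter G.
A major sixth spans 9 semitones, so Bb moves to pitch class 7. On the letter G that is G.

G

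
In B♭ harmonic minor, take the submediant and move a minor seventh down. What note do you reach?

The submediant of Bb harmonic minor is Gb.
A minor seventh (10 semitones) below Gb lands on the letter A, giving Ab.

Ab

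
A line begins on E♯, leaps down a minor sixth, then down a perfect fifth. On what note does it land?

C##

A minor sixth down from E# is G## (letter G, 8 semitones down).
A perfect fifth down from G## is C## (letter C, 7 semitones down).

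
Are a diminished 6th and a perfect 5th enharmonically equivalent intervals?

Yes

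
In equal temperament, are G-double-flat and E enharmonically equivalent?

Gbb is pitch class 5; E is pitch class 4.
The pitch classes differ (5 vs. 4), so they are not enharmonic equivalents.

No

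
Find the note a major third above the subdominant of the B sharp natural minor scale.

G##

The subdominant of B# natural minor is E#.
A major third (4 semitones) above E# lands on the letter G, giving G##.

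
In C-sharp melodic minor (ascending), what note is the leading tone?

B#

Degree 7 takes the letter 6 steps above C, which is B.
In melodic minor (ascending), degree 7 sits 11 semitones above the tonic. C# + 11 semitones is pitch class 0, spelled on B as B#.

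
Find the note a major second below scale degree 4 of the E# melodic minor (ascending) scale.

G#

Scale degree 4 of E# melodic minor (ascending) is A#.
A major second (2 semitones) below A# lands on the letter G, giving G#.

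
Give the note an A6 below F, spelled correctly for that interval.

Abb

F down a major sixth is Ab, so the target letter is A.
From F, an augmented sixth is 10 semitones down: Abb.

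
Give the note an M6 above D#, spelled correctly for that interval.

B#

A sixth above D lands on the letter B.
A major sixth spans 9 semitones, so D# moves to pitch class 0. On the letter B that is B#.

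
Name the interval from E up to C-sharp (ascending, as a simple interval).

major sixth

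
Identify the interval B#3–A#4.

The letter names run B→A, a span of 6 letter steps, so the interval is some kind of seventh.
B# to A# is 10 semitones. A major seventh is 11, so 10 makes it minor.

minor seventh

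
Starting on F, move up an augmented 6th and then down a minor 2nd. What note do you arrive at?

C##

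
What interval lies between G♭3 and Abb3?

minor second

The letter names run G→A, a span of 1 letter step, so the interval is some kind of second.
Gb to Abb is 1 semitone. A major second is 2, so 1 makes it minor.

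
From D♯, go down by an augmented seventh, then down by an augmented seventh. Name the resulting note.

An augmented seventh down from D# is Eb (letter E, 12 semitones down).
An augmented seventh down from Eb is Fbb (letter F, 12 semitones down).

Fbb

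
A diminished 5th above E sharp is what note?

B

A fifth above E lands on the letter B.
A diminished fifth spans 6 semitones, so E# moves to pitch class 11. On the letter B that is B.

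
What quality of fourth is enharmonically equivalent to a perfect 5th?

doubly augmented

A perfect fifth spans 7 semitones.
A fourth spanning 7 semitones is doubly augmented (the perfect fourth is 5).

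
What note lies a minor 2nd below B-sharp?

A##

A second below B lands on the letter A.
A minor second spans 1 semitone, so B# moves to pitch class 11. On the letter A that is A##.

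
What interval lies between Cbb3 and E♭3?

augmented third

The letter names run C→E, a span of 2 letter steps, so the interval is some kind of third.
Cbb to Eb is 5 semitones. A major third is 4, so 5 makes it augmented.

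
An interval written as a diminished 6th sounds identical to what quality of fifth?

A diminished sixth spans 7 semitones.
A fifth spanning 7 semitones is perfect (the perfect fifth is 7).

perfect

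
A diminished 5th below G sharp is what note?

C##

A fifth below G lands on the letter C.
A diminished fifth spans 6 semitones, so G# moves to pitch class 2. On the letter C that is C##.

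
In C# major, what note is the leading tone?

B#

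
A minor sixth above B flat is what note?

Gb

A sixth above B lands on the letter G.
A minor sixth spans 8 semitones, so Bb moves to pitch class 6. On the letter G that is Gb.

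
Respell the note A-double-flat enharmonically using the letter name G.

G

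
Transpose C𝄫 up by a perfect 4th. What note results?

C up a perfect fourth is F, so the target letter is F.
From Cbb, a perfect fourth is 5 semitones up: Fbb.

Fbb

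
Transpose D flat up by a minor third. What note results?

A third above D lands on the letter F.
A minor third spans 3 semitones, so Db moves to pitch class 4. On the letter F that is Fb.

Fb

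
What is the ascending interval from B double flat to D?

The letter names run B→D, a span of 2 letter steps, so the interval is some kind of third.
Bbb to D is 5 semitones. A major third is 4, so 5 makes it augmented.

augmented third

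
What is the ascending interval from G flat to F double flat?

The letter names run G→F, a span of 6 letter steps, so the interval is some kind of seventh.
Gb to Fbb is 9 semitones. A major seventh is 11, so 9 makes it diminished.

diminished seventh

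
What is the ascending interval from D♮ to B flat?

minor sixth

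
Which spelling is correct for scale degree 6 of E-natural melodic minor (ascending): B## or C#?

Each scale degree takes a distinct letter name. Degree 6 of a scale on E must use the letter C.
C# and B## are enharmonically the same pitch, but only C# uses the letter C, so it is the correct spelling here.

C#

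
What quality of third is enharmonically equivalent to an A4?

An augmented fourth spans 6 semitones.
A third spanning 6 semitones is doubly augmented (the major third is 4).

doubly augmented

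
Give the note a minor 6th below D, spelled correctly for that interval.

F#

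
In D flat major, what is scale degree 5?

The Db major scale runs Db Eb F Gb Ab Bb C.
Degree 5 is Ab.

Ab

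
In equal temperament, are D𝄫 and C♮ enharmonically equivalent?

Yes

Dbb is pitch class 0; C is pitch class 0.
All spellings map to pitch class 0, so they are enharmonically equivalent.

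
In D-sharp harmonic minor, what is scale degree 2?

E#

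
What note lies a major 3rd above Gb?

Bb

A third above G lands on the letter B.
A major third spans 4 semitones, so Gb moves to pitch class 10. On the letter B that is Bb.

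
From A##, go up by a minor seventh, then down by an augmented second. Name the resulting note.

F#

A minor seventh up from A## is G## (letter G, 10 semitones up).
An augmented second down from G## is F# (letter F, 3 semitones down).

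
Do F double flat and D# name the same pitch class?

Fbb = pitch class 3 and D# = pitch class 3 — the same pitch class, so they are enharmonic equivalents.

Yes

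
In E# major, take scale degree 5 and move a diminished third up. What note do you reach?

D

Scale degree 5 of E# major is B#.
A diminished third (2 semitones) above B# lands on the letter D, giving D.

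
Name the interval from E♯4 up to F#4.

minor second

Counting letters E–F gives a second.
E#→F# = 1 semitone, 1 narrower than the major second (2), so minor.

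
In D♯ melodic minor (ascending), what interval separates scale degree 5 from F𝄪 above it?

Scale degree 5 of D# melodic minor (ascending) is A#.
A# up to F##: letters A→F make it a sixth; 9 semitones makes it major.

major sixth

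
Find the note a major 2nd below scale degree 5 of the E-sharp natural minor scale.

A#

Scale degree 5 of E# natural minor is B#.
A major second (2 semitones) below B# lands on the letter A, giving A#.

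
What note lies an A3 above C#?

C up a major third is E, so the target letter is E.
From C#, an augmented third is 5 semitones up: E##.

E##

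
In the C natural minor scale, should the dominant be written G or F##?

G

Each scale degree takes a distinct letter name. Degree 5 of a scale on C must use the letter G.
G and F## are enharmonically the same pitch, but only G uses the letter G, so it is the correct spelling here.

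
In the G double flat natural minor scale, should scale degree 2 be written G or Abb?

Abb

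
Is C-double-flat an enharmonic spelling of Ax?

Cbb is pitch class 10; A## is pitch class 11.
The pitch classes differ (10 vs. 11), so they are not enharmonic equivalents.

No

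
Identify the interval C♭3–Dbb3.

minor second

The letter names run C→D, a span of 1 letter step, so the interval is some kind of second.
Cb to Dbb is 1 semitone. A major second is 2, so 1 makes it minor.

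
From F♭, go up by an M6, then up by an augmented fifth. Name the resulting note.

A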